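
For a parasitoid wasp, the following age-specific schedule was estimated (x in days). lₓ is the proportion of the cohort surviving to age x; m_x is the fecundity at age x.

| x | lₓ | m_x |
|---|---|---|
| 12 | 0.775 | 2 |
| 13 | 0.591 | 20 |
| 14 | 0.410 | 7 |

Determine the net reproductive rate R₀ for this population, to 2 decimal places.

R₀ = Σ lₓ m_x:
  age 12: 0.775 × 2 = 1.5500
  age 13: 0.591 × 20 = 11.8200
  age 14: 0.410 × 7 = 2.8700
R₀ = 1.5500 + 11.8200 + 2.8700 = 16.2400

16.24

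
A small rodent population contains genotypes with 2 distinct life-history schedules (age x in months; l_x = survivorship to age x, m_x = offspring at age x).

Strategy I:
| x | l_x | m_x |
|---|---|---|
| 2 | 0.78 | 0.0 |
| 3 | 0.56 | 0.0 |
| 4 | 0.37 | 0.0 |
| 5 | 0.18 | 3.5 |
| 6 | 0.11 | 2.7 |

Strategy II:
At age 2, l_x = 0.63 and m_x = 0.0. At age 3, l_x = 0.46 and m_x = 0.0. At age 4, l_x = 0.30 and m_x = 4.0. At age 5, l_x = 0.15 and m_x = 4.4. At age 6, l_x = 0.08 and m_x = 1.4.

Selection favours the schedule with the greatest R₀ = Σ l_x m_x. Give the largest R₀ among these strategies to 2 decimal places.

Strategy I: R₀ = 0.78×0.0 + 0.56×0.0 + 0.37×0.0 + 0.18×3.5 + 0.11×2.7 = 0.9270
Strategy II: R₀ = 0.63×0.0 + 0.46×0.0 + 0.30×4.0 + 0.15×4.4 + 0.08×1.4 = 1.9720
Highest R₀: strategy II with 1.9720.

1.97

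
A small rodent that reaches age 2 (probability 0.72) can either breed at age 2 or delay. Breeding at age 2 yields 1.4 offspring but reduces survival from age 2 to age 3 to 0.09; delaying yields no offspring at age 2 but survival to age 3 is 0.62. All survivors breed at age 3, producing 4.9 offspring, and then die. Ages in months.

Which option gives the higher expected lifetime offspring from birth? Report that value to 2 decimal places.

2.19

breed at age 2: R₀ = 0.72 × (1.4 + 0.09 × 4.9) = 0.72 × 1.8410 = 1.3255
delay to age 3: R₀ = 0.72 × (0.62 × 4.9) = 0.72 × 3.0380 = 2.1874
Higher: delay to age 3 (2.1874).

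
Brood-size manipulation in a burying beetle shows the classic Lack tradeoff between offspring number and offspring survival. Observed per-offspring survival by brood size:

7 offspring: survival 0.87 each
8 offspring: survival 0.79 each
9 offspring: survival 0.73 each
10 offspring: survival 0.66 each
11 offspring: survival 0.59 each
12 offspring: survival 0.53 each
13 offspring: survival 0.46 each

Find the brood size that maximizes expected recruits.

10

Expected recruits = c × s(c):
  c=7: 7 × 0.87 = 6.090
  c=8: 8 × 0.79 = 6.320
  c=9: 9 × 0.73 = 6.570
  c=10: 10 × 0.66 = 6.600
  c=11: 11 × 0.59 = 6.490
  c=12: 12 × 0.53 = 6.360
  c=13: 13 × 0.46 = 5.980
Maximum at c = 10 (6.600 recruits).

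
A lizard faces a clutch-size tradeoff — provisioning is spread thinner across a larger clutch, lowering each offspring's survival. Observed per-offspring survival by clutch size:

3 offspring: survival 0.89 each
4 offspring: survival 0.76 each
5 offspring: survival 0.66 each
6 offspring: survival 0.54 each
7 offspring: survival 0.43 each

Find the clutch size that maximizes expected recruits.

Expected recruits = c × s(c):
  c=3: 3 × 0.89 = 2.670
  c=4: 4 × 0.76 = 3.040
  c=5: 5 × 0.66 = 3.300
  c=6: 6 × 0.54 = 3.240
  c=7: 7 × 0.43 = 3.010
Maximum at c = 5 (3.300 recruits).

5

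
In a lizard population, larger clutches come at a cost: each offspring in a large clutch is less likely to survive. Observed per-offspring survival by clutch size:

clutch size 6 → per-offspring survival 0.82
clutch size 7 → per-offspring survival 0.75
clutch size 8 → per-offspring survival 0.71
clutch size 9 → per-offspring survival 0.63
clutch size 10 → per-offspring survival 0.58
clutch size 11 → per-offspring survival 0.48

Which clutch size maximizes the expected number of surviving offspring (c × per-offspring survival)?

Expected surviving offspring = c × s(c):
  c=6: 6 × 0.82 = 4.920
  c=7: 7 × 0.75 = 5.250
  c=8: 8 × 0.71 = 5.680
  c=9: 9 × 0.63 = 5.670
  c=10: 10 × 0.58 = 5.800
  c=11: 11 × 0.48 = 5.280
Maximum at c = 10 (5.800 surviving offspring).

10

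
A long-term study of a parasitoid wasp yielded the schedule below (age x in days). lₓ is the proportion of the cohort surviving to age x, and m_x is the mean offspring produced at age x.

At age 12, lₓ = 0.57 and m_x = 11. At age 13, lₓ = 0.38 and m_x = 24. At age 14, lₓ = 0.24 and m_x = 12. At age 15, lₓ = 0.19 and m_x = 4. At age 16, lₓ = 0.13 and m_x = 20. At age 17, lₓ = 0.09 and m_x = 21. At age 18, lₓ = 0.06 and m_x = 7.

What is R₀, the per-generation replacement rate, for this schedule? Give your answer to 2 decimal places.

R₀ = Σ lₓ m_x:
  age 12: 0.57 × 11 = 6.2700
  age 13: 0.38 × 24 = 9.1200
  age 14: 0.24 × 12 = 2.8800
  age 15: 0.19 × 4 = 0.7600
  age 16: 0.13 × 20 = 2.6000
  age 17: 0.09 × 21 = 1.8900
  age 18: 0.06 × 7 = 0.4200
R₀ = 6.2700 + 9.1200 + 2.8800 + 0.7600 + 2.6000 + 1.8900 + 0.4200 = 23.9400

23.94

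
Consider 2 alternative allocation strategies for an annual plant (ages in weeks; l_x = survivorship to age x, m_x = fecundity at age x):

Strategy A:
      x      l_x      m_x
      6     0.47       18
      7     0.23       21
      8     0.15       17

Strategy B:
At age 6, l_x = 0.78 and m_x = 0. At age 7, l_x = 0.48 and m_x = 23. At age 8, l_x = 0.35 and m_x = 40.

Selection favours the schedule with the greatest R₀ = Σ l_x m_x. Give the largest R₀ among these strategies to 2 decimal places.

Strategy A: R₀ = 0.47×18 + 0.23×21 + 0.15×17 = 15.8400
Strategy B: R₀ = 0.78×0 + 0.48×23 + 0.35×40 = 25.0400
Highest R₀: strategy B with 25.0400.

25.04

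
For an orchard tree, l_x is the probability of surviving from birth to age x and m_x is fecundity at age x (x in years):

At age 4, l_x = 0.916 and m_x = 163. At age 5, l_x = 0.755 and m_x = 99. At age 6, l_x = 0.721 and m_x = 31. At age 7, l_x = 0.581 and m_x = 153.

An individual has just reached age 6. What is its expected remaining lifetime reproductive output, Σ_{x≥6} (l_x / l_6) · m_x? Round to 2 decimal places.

l_6 = 0.721. Conditional survival from age 6 to x is l_x / l_6.
  x=6: (0.721/0.721) × 31 = 31.0000
  x=7: (0.581/0.721) × 153 = 123.2913
Sum = 31.0000 + 123.2913 = 154.2913

154.29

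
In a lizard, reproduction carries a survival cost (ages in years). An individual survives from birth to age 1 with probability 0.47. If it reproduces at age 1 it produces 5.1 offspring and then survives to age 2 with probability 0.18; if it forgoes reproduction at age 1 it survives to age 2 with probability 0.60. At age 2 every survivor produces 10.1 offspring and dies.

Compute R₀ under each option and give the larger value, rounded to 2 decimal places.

3.25

breed at age 1: R₀ = 0.47 × (5.1 + 0.18 × 10.1) = 0.47 × 6.9180 = 3.2515
delay to age 2: R₀ = 0.47 × (0.60 × 10.1) = 0.47 × 6.0600 = 2.8482
Higher: breed at age 1 (3.2515).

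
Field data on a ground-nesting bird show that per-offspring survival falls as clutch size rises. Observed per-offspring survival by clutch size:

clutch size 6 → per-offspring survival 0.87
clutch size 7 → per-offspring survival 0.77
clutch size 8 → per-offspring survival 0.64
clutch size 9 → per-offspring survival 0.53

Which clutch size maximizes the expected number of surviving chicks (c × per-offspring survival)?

Expected surviving chicks = c × s(c):
  c=6: 6 × 0.87 = 5.220
  c=7: 7 × 0.77 = 5.390
  c=8: 8 × 0.64 = 5.120
  c=9: 9 × 0.53 = 4.770
Maximum at c = 7 (5.390 surviving chicks).

7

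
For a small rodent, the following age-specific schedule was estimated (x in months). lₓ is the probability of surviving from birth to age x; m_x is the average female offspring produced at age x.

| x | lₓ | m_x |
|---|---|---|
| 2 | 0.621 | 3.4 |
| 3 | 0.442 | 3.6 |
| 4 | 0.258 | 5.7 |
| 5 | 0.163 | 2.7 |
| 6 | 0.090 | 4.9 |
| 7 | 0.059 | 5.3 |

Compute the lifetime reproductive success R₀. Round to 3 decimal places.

R₀ = Σ lₓ m_x:
  age 2: 0.621 × 3.4 = 2.1114
  age 3: 0.442 × 3.6 = 1.5912
  age 4: 0.258 × 5.7 = 1.4706
  age 5: 0.163 × 2.7 = 0.4401
  age 6: 0.090 × 4.9 = 0.4410
  age 7: 0.059 × 5.3 = 0.3127
R₀ = 2.1114 + 1.5912 + 1.4706 + 0.4401 + 0.4410 + 0.3127 = 6.3670

6.367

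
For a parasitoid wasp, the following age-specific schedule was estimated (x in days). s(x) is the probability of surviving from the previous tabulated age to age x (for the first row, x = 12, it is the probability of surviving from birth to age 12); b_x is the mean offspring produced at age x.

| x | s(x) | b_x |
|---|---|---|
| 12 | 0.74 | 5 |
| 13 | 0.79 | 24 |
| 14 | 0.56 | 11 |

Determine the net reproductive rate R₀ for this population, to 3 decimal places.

Survivorship from birth: l_x = s_12·s_13·…·s_x.
  l_12 = 0.74000
  l_13 = 0.58460
  l_14 = 0.32738
R₀ = Σ l_x b_x:
  age 12: 0.74000 × 5 = 3.7000
  age 13: 0.58460 × 24 = 14.0304
  age 14: 0.32738 × 11 = 3.6012
R₀ = 3.7000 + 14.0304 + 3.6012 = 21.3316

21.332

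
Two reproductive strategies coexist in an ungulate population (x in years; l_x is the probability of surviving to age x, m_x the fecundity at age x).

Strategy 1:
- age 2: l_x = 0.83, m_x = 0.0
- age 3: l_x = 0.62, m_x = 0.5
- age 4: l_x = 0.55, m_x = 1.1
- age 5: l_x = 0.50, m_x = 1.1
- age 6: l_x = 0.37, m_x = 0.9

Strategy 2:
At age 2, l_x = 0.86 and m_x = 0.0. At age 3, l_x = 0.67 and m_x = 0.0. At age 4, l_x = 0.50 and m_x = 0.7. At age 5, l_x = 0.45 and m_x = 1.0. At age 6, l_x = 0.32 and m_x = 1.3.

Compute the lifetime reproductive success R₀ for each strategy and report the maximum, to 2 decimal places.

1.80

Strategy 1: R₀ = 0.83×0.0 + 0.62×0.5 + 0.55×1.1 + 0.50×1.1 + 0.37×0.9 = 1.7980
Strategy 2: R₀ = 0.86×0.0 + 0.67×0.0 + 0.50×0.7 + 0.45×1.0 + 0.32×1.3 = 1.2160
Highest R₀: strategy 1 with 1.7980.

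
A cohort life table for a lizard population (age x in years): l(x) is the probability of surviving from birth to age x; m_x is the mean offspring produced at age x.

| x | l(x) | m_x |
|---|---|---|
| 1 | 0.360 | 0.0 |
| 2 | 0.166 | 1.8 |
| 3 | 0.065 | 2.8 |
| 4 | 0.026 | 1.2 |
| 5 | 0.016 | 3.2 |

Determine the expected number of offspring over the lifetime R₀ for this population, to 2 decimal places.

0.56

R₀ = Σ l(x) m_x:
  age 1: 0.360 × 0.0 = 0.0000
  age 2: 0.166 × 1.8 = 0.2988
  age 3: 0.065 × 2.8 = 0.1820
  age 4: 0.026 × 1.2 = 0.0312
  age 5: 0.016 × 3.2 = 0.0512
R₀ = 0.0000 + 0.2988 + 0.1820 + 0.0312 + 0.0512 = 0.5632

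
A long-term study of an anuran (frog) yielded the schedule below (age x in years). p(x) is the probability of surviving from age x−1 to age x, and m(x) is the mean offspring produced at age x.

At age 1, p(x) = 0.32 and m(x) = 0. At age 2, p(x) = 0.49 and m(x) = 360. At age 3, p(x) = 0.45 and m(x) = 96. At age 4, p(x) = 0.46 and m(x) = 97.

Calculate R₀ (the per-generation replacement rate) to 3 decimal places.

66.370

Survivorship from birth: l_x = p_1·p_2·…·p_x.
  l_1 = 0.32000
  l_2 = 0.15680
  l_3 = 0.07056
  l_4 = 0.03246
R₀ = Σ l_x m(x):
  age 1: 0.32000 × 0 = 0.0000
  age 2: 0.15680 × 360 = 56.4480
  age 3: 0.07056 × 96 = 6.7738
  age 4: 0.03246 × 97 = 3.1486
R₀ = 0.0000 + 56.4480 + 6.7738 + 3.1486 = 66.3704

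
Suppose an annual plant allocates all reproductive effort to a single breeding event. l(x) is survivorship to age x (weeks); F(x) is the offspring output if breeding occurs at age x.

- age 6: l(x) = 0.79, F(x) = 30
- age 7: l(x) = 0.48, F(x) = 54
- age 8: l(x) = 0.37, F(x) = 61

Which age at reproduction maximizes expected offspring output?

Expected offspring if breeding at age x = l(x) × F(x):
  age 6: 0.79 × 30 = 23.700
  age 7: 0.48 × 54 = 25.920
  age 8: 0.37 × 61 = 22.570
Maximum at age 7 (25.920).

7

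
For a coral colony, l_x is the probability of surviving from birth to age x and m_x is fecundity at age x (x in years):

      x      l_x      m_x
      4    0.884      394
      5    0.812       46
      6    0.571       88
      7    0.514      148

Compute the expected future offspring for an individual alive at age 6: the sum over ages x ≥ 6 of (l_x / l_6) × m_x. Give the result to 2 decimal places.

221.23

l_6 = 0.571. Conditional survival from age 6 to x is l_x / l_6.
  x=6: (0.571/0.571) × 88 = 88.0000
  x=7: (0.514/0.571) × 148 = 133.2259
Sum = 88.0000 + 133.2259 = 221.2259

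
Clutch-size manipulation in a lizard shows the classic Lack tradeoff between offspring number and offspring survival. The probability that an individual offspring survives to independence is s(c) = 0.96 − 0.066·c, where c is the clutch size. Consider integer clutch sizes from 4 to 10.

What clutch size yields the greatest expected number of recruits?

Expected recruits = c × s(c):
  c=4: 4 × 0.696 = 2.784
  c=5: 5 × 0.630 = 3.150
  c=6: 6 × 0.564 = 3.384
  c=7: 7 × 0.498 = 3.486
  c=8: 8 × 0.432 = 3.456
  c=9: 9 × 0.366 = 3.294
  c=10: 10 × 0.300 = 3.000
Maximum at c = 7 (3.486 recruits).

7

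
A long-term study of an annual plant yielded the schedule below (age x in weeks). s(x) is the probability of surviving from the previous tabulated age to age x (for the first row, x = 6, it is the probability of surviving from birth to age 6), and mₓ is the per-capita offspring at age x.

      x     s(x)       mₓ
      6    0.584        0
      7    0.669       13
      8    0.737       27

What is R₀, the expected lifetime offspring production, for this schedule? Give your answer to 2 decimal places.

Survivorship from birth: l_x = s_6·s_7·…·s_x.
  l_6 = 0.58400
  l_7 = 0.39070
  l_8 = 0.28794
R₀ = Σ l_x mₓ:
  age 6: 0.58400 × 0 = 0.0000
  age 7: 0.39070 × 13 = 5.0791
  age 8: 0.28794 × 27 = 7.7744
R₀ = 0.0000 + 5.0791 + 7.7744 = 12.8535

12.85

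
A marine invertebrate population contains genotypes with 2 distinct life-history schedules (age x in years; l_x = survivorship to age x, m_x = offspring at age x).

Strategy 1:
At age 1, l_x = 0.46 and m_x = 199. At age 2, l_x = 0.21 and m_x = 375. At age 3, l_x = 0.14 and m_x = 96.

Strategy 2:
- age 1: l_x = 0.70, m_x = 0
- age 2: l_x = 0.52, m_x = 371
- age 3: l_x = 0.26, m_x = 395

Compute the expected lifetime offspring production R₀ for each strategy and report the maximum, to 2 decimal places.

Strategy 1: R₀ = 0.46×199 + 0.21×375 + 0.14×96 = 183.7300
Strategy 2: R₀ = 0.70×0 + 0.52×371 + 0.26×395 = 295.6200
Highest R₀: strategy 2 with 295.6200.

295.62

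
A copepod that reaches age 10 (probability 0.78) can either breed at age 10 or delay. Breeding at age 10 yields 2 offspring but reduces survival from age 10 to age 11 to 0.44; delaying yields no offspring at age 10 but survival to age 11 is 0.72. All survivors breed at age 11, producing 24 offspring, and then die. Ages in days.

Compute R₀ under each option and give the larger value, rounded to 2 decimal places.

breed at age 10: R₀ = 0.78 × (2 + 0.44 × 24) = 0.78 × 12.5600 = 9.7968
delay to age 11: R₀ = 0.78 × (0.72 × 24) = 0.78 × 17.2800 = 13.4784
Higher: delay to age 11 (13.4784).

13.48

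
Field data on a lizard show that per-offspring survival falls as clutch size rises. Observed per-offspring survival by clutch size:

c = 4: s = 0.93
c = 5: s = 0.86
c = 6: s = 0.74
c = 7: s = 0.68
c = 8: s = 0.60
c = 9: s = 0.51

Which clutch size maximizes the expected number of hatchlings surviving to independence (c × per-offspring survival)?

Expected hatchlings surviving to independence = c × s(c):
  c=4: 4 × 0.93 = 3.720
  c=5: 5 × 0.86 = 4.300
  c=6: 6 × 0.74 = 4.440
  c=7: 7 × 0.68 = 4.760
  c=8: 8 × 0.60 = 4.800
  c=9: 9 × 0.51 = 4.590
Maximum at c = 8 (4.800 hatchlings surviving to independence).

8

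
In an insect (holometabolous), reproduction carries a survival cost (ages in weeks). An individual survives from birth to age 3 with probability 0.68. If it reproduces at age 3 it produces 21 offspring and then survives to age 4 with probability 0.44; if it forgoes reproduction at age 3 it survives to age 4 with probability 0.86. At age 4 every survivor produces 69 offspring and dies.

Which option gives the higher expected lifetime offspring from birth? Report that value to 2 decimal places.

40.35

breed at age 3: R₀ = 0.68 × (21 + 0.44 × 69) = 0.68 × 51.3600 = 34.9248
delay to age 4: R₀ = 0.68 × (0.86 × 69) = 0.68 × 59.3400 = 40.3512
Higher: delay to age 4 (40.3512).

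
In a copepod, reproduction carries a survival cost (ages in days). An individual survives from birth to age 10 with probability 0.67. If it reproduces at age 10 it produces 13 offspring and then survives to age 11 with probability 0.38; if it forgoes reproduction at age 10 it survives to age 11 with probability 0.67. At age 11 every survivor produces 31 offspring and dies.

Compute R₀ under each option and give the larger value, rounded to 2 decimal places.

16.60

breed at age 10: R₀ = 0.67 × (13 + 0.38 × 31) = 0.67 × 24.7800 = 16.6026
delay to age 11: R₀ = 0.67 × (0.67 × 31) = 0.67 × 20.7700 = 13.9159
Higher: breed at age 10 (16.6026).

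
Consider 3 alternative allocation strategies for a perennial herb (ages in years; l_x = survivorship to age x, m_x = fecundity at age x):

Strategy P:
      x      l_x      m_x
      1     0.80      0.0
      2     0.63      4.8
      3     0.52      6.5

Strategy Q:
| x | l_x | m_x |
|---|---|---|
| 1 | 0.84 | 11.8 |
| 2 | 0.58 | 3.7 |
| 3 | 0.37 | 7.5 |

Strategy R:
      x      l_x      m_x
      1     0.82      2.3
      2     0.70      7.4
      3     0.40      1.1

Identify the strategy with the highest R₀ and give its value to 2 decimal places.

14.83

Strategy P: R₀ = 0.80×0.0 + 0.63×4.8 + 0.52×6.5 = 6.4040
Strategy Q: R₀ = 0.84×11.8 + 0.58×3.7 + 0.37×7.5 = 14.8330
Strategy R: R₀ = 0.82×2.3 + 0.70×7.4 + 0.40×1.1 = 7.5060
Highest R₀: strategy Q with 14.8330.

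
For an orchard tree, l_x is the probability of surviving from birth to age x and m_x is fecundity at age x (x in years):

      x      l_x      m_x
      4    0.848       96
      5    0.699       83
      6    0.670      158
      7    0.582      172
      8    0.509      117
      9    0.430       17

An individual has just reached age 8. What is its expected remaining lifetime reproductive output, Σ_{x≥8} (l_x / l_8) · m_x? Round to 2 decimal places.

131.36

l_8 = 0.509. Conditional survival from age 8 to x is l_x / l_8.
  x=8: (0.509/0.509) × 117 = 117.0000
  x=9: (0.430/0.509) × 17 = 14.3615
Sum = 117.0000 + 14.3615 = 131.3615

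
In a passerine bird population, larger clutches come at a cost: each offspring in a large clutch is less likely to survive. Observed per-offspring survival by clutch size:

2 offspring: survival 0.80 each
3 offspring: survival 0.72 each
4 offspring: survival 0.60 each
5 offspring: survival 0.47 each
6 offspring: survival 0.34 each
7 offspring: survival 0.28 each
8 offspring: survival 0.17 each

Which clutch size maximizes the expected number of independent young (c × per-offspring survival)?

Expected independent young = c × s(c):
  c=2: 2 × 0.80 = 1.600
  c=3: 3 × 0.72 = 2.160
  c=4: 4 × 0.60 = 2.400
  c=5: 5 × 0.47 = 2.350
  c=6: 6 × 0.34 = 2.040
  c=7: 7 × 0.28 = 1.960
  c=8: 8 × 0.17 = 1.360
Maximum at c = 4 (2.400 independent young).

4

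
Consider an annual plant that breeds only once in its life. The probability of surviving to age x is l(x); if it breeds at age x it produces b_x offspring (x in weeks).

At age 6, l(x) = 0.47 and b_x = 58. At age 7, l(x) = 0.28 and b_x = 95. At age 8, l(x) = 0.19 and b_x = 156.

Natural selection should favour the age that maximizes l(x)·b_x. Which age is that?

8

Expected offspring if breeding at age x = l(x) × b_x:
  age 6: 0.47 × 58 = 27.260
  age 7: 0.28 × 95 = 26.600
  age 8: 0.19 × 156 = 29.640
Maximum at age 8 (29.640).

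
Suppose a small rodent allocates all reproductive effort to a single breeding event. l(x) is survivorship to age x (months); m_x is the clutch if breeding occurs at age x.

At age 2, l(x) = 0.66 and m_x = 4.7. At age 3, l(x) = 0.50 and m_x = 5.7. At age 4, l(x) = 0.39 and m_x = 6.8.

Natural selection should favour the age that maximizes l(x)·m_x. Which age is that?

2

Expected offspring if breeding at age x = l(x) × m_x:
  age 2: 0.66 × 4.7 = 3.102
  age 3: 0.50 × 5.7 = 2.850
  age 4: 0.39 × 6.8 = 2.652
Maximum at age 2 (3.102).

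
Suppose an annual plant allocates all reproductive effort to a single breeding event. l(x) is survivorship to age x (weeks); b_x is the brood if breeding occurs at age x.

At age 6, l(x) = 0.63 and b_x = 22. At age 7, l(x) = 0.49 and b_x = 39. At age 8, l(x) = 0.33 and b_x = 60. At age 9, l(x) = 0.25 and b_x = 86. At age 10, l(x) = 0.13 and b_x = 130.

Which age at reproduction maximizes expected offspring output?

Expected offspring if breeding at age x = l(x) × b_x:
  age 6: 0.63 × 22 = 13.860
  age 7: 0.49 × 39 = 19.110
  age 8: 0.33 × 60 = 19.800
  age 9: 0.25 × 86 = 21.500
  age 10: 0.13 × 130 = 16.900
Maximum at age 9 (21.500).

9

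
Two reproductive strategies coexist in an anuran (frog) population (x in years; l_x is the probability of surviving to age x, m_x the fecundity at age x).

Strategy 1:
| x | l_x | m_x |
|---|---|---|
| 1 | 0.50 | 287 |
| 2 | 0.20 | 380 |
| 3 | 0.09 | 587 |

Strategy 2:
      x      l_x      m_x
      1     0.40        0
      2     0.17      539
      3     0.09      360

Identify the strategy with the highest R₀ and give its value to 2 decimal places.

Strategy 1: R₀ = 0.50×287 + 0.20×380 + 0.09×587 = 272.3300
Strategy 2: R₀ = 0.40×0 + 0.17×539 + 0.09×360 = 124.0300
Highest R₀: strategy 1 with 272.3300.

272.33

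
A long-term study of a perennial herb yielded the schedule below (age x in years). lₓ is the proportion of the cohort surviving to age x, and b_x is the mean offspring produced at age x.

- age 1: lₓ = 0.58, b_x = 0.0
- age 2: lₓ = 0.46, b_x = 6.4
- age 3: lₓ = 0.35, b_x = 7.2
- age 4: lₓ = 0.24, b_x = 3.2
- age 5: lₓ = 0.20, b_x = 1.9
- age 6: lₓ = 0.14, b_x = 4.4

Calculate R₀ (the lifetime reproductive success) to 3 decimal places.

R₀ = Σ lₓ b_x:
  age 1: 0.58 × 0.0 = 0.0000
  age 2: 0.46 × 6.4 = 2.9440
  age 3: 0.35 × 7.2 = 2.5200
  age 4: 0.24 × 3.2 = 0.7680
  age 5: 0.20 × 1.9 = 0.3800
  age 6: 0.14 × 4.4 = 0.6160
R₀ = 0.0000 + 2.9440 + 2.5200 + 0.7680 + 0.3800 + 0.6160 = 7.2280

7.228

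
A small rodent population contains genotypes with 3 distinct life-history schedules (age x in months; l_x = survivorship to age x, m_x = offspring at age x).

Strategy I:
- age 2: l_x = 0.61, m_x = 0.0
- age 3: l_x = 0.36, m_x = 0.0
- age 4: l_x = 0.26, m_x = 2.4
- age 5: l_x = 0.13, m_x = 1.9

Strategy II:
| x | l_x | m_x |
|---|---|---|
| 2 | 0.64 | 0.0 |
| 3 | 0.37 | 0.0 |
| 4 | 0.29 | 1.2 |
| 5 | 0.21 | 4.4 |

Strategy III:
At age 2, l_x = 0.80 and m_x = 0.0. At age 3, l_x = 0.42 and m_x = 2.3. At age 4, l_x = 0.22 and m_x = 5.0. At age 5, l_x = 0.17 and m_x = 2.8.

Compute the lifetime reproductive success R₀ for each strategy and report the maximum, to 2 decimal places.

2.54

Strategy I: R₀ = 0.61×0.0 + 0.36×0.0 + 0.26×2.4 + 0.13×1.9 = 0.8710
Strategy II: R₀ = 0.64×0.0 + 0.37×0.0 + 0.29×1.2 + 0.21×4.4 = 1.2720
Strategy III: R₀ = 0.80×0.0 + 0.42×2.3 + 0.22×5.0 + 0.17×2.8 = 2.5420
Highest R₀: strategy III with 2.5420.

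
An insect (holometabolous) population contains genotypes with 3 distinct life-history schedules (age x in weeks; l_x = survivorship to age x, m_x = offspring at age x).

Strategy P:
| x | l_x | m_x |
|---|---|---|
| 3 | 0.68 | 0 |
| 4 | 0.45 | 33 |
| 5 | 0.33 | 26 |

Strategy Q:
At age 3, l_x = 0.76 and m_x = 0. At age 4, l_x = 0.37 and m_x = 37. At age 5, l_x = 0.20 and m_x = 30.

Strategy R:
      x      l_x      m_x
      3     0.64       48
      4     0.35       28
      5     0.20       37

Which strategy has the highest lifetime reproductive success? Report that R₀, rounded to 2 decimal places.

Strategy P: R₀ = 0.68×0 + 0.45×33 + 0.33×26 = 23.4300
Strategy Q: R₀ = 0.76×0 + 0.37×37 + 0.20×30 = 19.6900
Strategy R: R₀ = 0.64×48 + 0.35×28 + 0.20×37 = 47.9200
Highest R₀: strategy R with 47.9200.

47.92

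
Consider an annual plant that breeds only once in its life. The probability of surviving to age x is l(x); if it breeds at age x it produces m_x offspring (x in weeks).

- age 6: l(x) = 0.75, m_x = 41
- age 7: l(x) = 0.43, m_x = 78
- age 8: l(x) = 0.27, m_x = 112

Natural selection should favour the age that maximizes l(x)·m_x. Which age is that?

Expected offspring if breeding at age x = l(x) × m_x:
  age 6: 0.75 × 41 = 30.750
  age 7: 0.43 × 78 = 33.540
  age 8: 0.27 × 112 = 30.240
Maximum at age 7 (33.540).

7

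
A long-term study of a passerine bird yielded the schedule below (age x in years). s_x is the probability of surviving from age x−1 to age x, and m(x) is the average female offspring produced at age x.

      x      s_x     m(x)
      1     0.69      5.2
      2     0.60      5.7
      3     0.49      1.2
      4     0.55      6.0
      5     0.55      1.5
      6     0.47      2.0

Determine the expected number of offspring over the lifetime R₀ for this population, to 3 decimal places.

7.010

Survivorship from birth: l_x = s_1·s_2·…·s_x.
  l_1 = 0.69000
  l_2 = 0.41400
  l_3 = 0.20286
  l_4 = 0.11157
  l_5 = 0.06137
  l_6 = 0.02884
R₀ = Σ l_x m(x):
  age 1: 0.69000 × 5.2 = 3.5880
  age 2: 0.41400 × 5.7 = 2.3598
  age 3: 0.20286 × 1.2 = 0.2434
  age 4: 0.11157 × 6.0 = 0.6694
  age 5: 0.06137 × 1.5 = 0.0921
  age 6: 0.02884 × 2.0 = 0.0577
R₀ = 3.5880 + 2.3598 + 0.2434 + 0.6694 + 0.0921 + 0.0577 = 7.0104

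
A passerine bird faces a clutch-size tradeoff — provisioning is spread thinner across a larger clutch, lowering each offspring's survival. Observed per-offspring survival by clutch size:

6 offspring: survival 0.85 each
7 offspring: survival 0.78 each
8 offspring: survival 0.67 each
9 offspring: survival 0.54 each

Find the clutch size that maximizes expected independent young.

Expected independent young = c × s(c):
  c=6: 6 × 0.85 = 5.100
  c=7: 7 × 0.78 = 5.460
  c=8: 8 × 0.67 = 5.360
  c=9: 9 × 0.54 = 4.860
Maximum at c = 7 (5.460 independent young).

7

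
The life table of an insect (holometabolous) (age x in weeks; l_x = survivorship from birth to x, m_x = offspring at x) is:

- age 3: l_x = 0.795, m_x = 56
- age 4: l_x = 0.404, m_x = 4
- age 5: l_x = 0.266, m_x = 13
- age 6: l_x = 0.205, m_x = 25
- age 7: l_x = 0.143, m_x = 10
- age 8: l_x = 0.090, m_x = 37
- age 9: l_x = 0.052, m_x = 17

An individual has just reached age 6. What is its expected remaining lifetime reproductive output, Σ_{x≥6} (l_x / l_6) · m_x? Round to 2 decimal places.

52.53

l_6 = 0.205. Conditional survival from age 6 to x is l_x / l_6.
  x=6: (0.205/0.205) × 25 = 25.0000
  x=7: (0.143/0.205) × 10 = 6.9756
  x=8: (0.090/0.205) × 37 = 16.2439
  x=9: (0.052/0.205) × 17 = 4.3122
Sum = 25.0000 + 6.9756 + 16.2439 + 4.3122 = 52.5317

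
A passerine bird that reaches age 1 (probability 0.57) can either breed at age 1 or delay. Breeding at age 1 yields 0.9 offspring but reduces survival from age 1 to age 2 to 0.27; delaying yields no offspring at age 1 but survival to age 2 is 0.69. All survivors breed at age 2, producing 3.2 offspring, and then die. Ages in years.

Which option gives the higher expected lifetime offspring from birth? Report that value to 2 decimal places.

breed at age 1: R₀ = 0.57 × (0.9 + 0.27 × 3.2) = 0.57 × 1.7640 = 1.0055
delay to age 2: R₀ = 0.57 × (0.69 × 3.2) = 0.57 × 2.2080 = 1.2586
Higher: delay to age 2 (1.2586).

1.26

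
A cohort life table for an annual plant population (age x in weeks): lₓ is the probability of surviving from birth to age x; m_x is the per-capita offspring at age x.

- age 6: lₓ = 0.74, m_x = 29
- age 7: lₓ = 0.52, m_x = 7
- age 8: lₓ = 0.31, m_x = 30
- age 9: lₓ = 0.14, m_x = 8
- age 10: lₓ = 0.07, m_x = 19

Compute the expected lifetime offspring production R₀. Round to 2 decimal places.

R₀ = Σ lₓ m_x:
  age 6: 0.74 × 29 = 21.4600
  age 7: 0.52 × 7 = 3.6400
  age 8: 0.31 × 30 = 9.3000
  age 9: 0.14 × 8 = 1.1200
  age 10: 0.07 × 19 = 1.3300
R₀ = 21.4600 + 3.6400 + 9.3000 + 1.1200 + 1.3300 = 36.8500

36.85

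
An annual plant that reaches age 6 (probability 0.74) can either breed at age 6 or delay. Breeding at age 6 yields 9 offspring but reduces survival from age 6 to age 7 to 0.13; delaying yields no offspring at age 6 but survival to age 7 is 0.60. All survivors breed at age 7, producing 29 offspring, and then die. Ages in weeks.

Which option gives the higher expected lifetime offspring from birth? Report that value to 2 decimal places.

breed at age 6: R₀ = 0.74 × (9 + 0.13 × 29) = 0.74 × 12.7700 = 9.4498
delay to age 7: R₀ = 0.74 × (0.60 × 29) = 0.74 × 17.4000 = 12.8760
Higher: delay to age 7 (12.8760).

12.88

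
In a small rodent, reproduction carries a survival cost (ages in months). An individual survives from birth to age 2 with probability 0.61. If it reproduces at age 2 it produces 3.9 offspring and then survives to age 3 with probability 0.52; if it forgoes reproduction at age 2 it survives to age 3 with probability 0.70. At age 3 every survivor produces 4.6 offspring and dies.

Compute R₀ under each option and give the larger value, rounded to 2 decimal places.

3.84

breed at age 2: R₀ = 0.61 × (3.9 + 0.52 × 4.6) = 0.61 × 6.2920 = 3.8381
delay to age 3: R₀ = 0.61 × (0.70 × 4.6) = 0.61 × 3.2200 = 1.9642
Higher: breed at age 2 (3.8381).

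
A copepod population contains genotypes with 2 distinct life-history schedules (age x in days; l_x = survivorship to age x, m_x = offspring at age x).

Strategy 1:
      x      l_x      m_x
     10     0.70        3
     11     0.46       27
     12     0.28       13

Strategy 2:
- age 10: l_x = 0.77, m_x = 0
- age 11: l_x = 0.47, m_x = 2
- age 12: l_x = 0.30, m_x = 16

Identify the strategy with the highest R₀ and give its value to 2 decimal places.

18.16

Strategy 1: R₀ = 0.70×3 + 0.46×27 + 0.28×13 = 18.1600
Strategy 2: R₀ = 0.77×0 + 0.47×2 + 0.30×16 = 5.7400
Highest R₀: strategy 1 with 18.1600.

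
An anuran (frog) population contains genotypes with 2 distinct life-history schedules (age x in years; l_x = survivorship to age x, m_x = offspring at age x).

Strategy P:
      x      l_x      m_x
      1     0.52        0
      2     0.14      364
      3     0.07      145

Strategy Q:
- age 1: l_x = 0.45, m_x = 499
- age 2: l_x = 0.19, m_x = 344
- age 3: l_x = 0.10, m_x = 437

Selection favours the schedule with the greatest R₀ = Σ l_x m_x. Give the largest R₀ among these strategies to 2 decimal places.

333.61

Strategy P: R₀ = 0.52×0 + 0.14×364 + 0.07×145 = 61.1100
Strategy Q: R₀ = 0.45×499 + 0.19×344 + 0.10×437 = 333.6100
Highest R₀: strategy Q with 333.6100.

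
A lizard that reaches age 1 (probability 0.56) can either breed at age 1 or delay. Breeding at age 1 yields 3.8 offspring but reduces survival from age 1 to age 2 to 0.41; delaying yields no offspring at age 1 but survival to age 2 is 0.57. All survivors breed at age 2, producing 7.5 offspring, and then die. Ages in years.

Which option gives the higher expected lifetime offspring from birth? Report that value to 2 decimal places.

3.85

breed at age 1: R₀ = 0.56 × (3.8 + 0.41 × 7.5) = 0.56 × 6.8750 = 3.8500
delay to age 2: R₀ = 0.56 × (0.57 × 7.5) = 0.56 × 4.2750 = 2.3940
Higher: breed at age 1 (3.8500).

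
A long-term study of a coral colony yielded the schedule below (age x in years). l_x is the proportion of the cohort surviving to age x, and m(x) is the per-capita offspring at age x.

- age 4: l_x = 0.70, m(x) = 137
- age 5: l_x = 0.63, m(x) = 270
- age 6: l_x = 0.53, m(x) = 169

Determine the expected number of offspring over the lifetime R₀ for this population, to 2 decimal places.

355.57

R₀ = Σ l_x m(x):
  age 4: 0.70 × 137 = 95.9000
  age 5: 0.63 × 270 = 170.1000
  age 6: 0.53 × 169 = 89.5700
R₀ = 95.9000 + 170.1000 + 89.5700 = 355.5700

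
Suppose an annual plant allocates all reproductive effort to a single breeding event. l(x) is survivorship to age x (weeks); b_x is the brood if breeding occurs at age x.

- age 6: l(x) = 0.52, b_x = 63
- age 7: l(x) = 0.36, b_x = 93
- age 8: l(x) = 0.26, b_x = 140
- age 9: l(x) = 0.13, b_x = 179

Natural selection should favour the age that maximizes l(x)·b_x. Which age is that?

Expected offspring if breeding at age x = l(x) × b_x:
  age 6: 0.52 × 63 = 32.760
  age 7: 0.36 × 93 = 33.480
  age 8: 0.26 × 140 = 36.400
  age 9: 0.13 × 179 = 23.270
Maximum at age 8 (36.400).

8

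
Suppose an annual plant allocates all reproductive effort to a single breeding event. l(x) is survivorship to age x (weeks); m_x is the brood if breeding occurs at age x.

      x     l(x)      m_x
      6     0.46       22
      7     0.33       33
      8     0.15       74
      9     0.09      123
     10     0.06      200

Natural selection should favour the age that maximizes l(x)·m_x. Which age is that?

Expected offspring if breeding at age x = l(x) × m_x:
  age 6: 0.46 × 22 = 10.120
  age 7: 0.33 × 33 = 10.890
  age 8: 0.15 × 74 = 11.100
  age 9: 0.09 × 123 = 11.070
  age 10: 0.06 × 200 = 12.000
Maximum at age 10 (12.000).

10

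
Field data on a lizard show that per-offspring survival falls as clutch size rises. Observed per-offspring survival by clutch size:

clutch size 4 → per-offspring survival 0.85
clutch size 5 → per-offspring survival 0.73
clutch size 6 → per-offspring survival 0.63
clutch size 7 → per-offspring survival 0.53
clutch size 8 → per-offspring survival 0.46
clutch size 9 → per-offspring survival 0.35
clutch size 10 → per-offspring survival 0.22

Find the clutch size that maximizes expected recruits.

Expected recruits = c × s(c):
  c=4: 4 × 0.85 = 3.400
  c=5: 5 × 0.73 = 3.650
  c=6: 6 × 0.63 = 3.780
  c=7: 7 × 0.53 = 3.710
  c=8: 8 × 0.46 = 3.680
  c=9: 9 × 0.35 = 3.150
  c=10: 10 × 0.22 = 2.200
Maximum at c = 6 (3.780 recruits).

6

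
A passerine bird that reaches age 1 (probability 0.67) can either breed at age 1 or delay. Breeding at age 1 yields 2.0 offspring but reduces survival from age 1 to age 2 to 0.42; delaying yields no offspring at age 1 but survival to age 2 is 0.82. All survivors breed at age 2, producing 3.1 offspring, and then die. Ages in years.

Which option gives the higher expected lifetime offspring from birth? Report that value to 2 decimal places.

2.21

breed at age 1: R₀ = 0.67 × (2.0 + 0.42 × 3.1) = 0.67 × 3.3020 = 2.2123
delay to age 2: R₀ = 0.67 × (0.82 × 3.1) = 0.67 × 2.5420 = 1.7031
Higher: breed at age 1 (2.2123).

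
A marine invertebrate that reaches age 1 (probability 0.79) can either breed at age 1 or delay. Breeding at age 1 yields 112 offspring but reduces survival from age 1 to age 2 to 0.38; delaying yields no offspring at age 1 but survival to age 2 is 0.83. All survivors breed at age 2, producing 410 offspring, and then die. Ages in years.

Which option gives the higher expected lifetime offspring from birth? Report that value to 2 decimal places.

breed at age 1: R₀ = 0.79 × (112 + 0.38 × 410) = 0.79 × 267.8000 = 211.5620
delay to age 2: R₀ = 0.79 × (0.83 × 410) = 0.79 × 340.3000 = 268.8370
Higher: delay to age 2 (268.8370).

268.84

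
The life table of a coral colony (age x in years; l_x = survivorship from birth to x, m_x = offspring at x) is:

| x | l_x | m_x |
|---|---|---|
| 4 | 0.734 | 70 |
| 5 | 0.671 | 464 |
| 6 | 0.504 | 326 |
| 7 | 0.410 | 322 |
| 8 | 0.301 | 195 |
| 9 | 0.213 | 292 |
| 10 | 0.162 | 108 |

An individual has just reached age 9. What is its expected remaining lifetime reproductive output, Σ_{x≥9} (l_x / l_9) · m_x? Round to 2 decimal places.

374.14

l_9 = 0.213. Conditional survival from age 9 to x is l_x / l_9.
  x=9: (0.213/0.213) × 292 = 292.0000
  x=10: (0.162/0.213) × 108 = 82.1408
Sum = 292.0000 + 82.1408 = 374.1408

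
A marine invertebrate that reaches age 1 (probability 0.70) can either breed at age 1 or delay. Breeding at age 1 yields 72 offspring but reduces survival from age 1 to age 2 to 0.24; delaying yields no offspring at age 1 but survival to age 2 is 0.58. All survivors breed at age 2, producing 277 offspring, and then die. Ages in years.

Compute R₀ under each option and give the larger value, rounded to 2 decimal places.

breed at age 1: R₀ = 0.70 × (72 + 0.24 × 277) = 0.70 × 138.4800 = 96.9360
delay to age 2: R₀ = 0.70 × (0.58 × 277) = 0.70 × 160.6600 = 112.4620
Higher: delay to age 2 (112.4620).

112.46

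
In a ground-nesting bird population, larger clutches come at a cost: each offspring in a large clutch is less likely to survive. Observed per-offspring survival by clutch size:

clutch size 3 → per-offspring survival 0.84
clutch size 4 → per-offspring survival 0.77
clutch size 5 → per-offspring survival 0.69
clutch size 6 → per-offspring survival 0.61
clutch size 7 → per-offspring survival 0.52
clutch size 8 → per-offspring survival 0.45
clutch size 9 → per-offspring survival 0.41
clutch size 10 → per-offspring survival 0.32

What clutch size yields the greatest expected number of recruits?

Expected recruits = c × s(c):
  c=3: 3 × 0.84 = 2.520
  c=4: 4 × 0.77 = 3.080
  c=5: 5 × 0.69 = 3.450
  c=6: 6 × 0.61 = 3.660
  c=7: 7 × 0.52 = 3.640
  c=8: 8 × 0.45 = 3.600
  c=9: 9 × 0.41 = 3.690
  c=10: 10 × 0.32 = 3.200
Maximum at c = 9 (3.690 recruits).

9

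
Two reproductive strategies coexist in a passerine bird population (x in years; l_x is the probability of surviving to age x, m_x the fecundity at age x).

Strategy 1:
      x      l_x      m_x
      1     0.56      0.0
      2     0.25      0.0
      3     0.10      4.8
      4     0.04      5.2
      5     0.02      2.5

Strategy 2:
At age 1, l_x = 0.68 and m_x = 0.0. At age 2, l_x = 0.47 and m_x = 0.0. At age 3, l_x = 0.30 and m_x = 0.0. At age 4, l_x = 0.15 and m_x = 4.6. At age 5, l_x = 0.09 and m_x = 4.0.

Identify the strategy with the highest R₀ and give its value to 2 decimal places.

Strategy 1: R₀ = 0.56×0.0 + 0.25×0.0 + 0.10×4.8 + 0.04×5.2 + 0.02×2.5 = 0.7380
Strategy 2: R₀ = 0.68×0.0 + 0.47×0.0 + 0.30×0.0 + 0.15×4.6 + 0.09×4.0 = 1.0500
Highest R₀: strategy 2 with 1.0500.

1.05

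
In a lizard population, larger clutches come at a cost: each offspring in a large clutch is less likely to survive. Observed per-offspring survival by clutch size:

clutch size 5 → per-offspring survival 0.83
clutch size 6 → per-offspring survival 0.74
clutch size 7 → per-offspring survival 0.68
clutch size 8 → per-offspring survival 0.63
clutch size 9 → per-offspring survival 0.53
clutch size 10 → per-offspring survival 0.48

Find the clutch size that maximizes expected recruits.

Expected recruits = c × s(c):
  c=5: 5 × 0.83 = 4.150
  c=6: 6 × 0.74 = 4.440
  c=7: 7 × 0.68 = 4.760
  c=8: 8 × 0.63 = 5.040
  c=9: 9 × 0.53 = 4.770
  c=10: 10 × 0.48 = 4.800
Maximum at c = 8 (5.040 recruits).

8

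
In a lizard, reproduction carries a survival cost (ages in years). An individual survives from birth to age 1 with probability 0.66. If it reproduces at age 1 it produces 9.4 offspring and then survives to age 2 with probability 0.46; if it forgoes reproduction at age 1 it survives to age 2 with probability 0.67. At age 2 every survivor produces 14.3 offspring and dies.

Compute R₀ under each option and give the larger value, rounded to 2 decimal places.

10.55

breed at age 1: R₀ = 0.66 × (9.4 + 0.46 × 14.3) = 0.66 × 15.9780 = 10.5455
delay to age 2: R₀ = 0.66 × (0.67 × 14.3) = 0.66 × 9.5810 = 6.3235
Higher: breed at age 1 (10.5455).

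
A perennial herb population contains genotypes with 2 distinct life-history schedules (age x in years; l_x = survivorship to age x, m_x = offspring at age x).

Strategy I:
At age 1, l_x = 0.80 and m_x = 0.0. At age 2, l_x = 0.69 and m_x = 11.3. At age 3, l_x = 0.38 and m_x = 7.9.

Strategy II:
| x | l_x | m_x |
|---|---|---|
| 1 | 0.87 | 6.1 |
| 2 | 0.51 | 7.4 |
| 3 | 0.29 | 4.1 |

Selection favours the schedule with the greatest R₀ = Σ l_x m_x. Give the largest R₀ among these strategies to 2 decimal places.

Strategy I: R₀ = 0.80×0.0 + 0.69×11.3 + 0.38×7.9 = 10.7990
Strategy II: R₀ = 0.87×6.1 + 0.51×7.4 + 0.29×4.1 = 10.2700
Highest R₀: strategy I with 10.7990.

10.80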